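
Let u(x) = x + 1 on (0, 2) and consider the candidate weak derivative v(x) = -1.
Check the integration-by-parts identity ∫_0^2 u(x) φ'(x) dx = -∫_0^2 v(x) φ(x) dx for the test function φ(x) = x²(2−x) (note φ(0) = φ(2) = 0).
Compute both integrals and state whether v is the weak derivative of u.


LHS = -4/3, RHS = 4/3. No, v is not the weak derivative of u.

u(x) = x + 1, classical derivative u'(x) = 1.
φ(x) = x²(2−x), so φ'(x) = x*(4 - 3*x).
Note φ(0) = φ(2) = 0, so the boundary term u·φ vanishes.
LHS = ∫_0^2 u(x) φ'(x) dx = ∫_0^2 (-3*x^3 + x^2 + 4*x) dx. Term by term:
  ∫_0^2 -3*x^3 dx = -12;  ∫_0^2 x^2 dx = 8/3;  ∫_0^2 4*x dx = 8.
Sum: -12 + 8/3 + 8 = -4/3.
So LHS = -4/3.
∫_0^2 v(x) φ(x) dx = ∫_0^2 (x^3 - 2*x^2) dx. Term by term:
  ∫_0^2 x^3 dx = 4;  ∫_0^2 -2*x^2 dx = -16/3.
Sum: 4 − 16/3 = -4/3.
So RHS = -∫_0^2 v(x) φ(x) dx = 4/3.
LHS − RHS = -8/3 ≠ 0, so the identity fails.
(For a valid weak derivative the identity must hold for EVERY test function, in particular this one. The failure shows v is NOT the weak derivative of u.)
Correct weak derivative would be u'(x) = 1.


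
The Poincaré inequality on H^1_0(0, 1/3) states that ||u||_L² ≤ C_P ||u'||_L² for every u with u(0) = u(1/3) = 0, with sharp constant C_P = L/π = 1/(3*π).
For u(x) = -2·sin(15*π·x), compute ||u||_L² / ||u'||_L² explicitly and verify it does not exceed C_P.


||u||_L² / ||u'||_L² = 1/(15*π) < C_P = 1/(3*π).

u(x) = -2·sin(15*π·x), so u'(x) = -30*π*cos(15*π*x).
Writing u(x) = A·sin(kπx/L) with A = -2 and k = 5, use ∫_0^L sin²(kπx/L) dx = L/2 and ∫_0^L cos²(kπx/L) dx = L/2.
u² = 4·sin²(15*π·x) and (u')² = 900*π^2·cos²(15*π·x), and each of sin², cos² integrates to L/2 = 1/6 over (0, 1/3).
∫_0^1/3 u² dx = 2/3, so ||u||_L² = sqrt(6)/3.
∫_0^1/3 (u')² dx = 150*π^2, so ||u'||_L² = 5*sqrt(6)*π.
Ratio ||u||_L² / ||u'||_L² = 1/(15*π).
Sharp Poincaré constant on H^1_0(0, 1/3) is C_P = L/π = 1/(3*π), achieved by sin(3*π·x).
This is the k = 5 harmonic; the ratio L/(kπ) is strictly less than C_P = L/π, consistent with the sharp inequality ||u||_L² ≤ C_P ||u'||_L².


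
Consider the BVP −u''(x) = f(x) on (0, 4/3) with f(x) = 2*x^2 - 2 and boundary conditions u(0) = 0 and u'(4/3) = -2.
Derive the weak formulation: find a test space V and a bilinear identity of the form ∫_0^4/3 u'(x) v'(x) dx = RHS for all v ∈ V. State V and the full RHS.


V = {v ∈ H^1(0, 4/3) : v(0) = 0} (test functions vanish at x = 0 where u is specified); weak form: ∫_0^4/3 u'v' dx = ∫_0^4/3 (2*x^2 - 2) v dx − 2·v(4/3) for all v ∈ V.

Multiply both sides by a test function v and integrate from 0 to 4/3:
  ∫_0^4/3 −u''(x) v(x) dx = ∫_0^4/3 f(x) v(x) dx.
Integrate the LHS by parts once:
  ∫_0^4/3 −u'' v dx = −[u'(x) v(x)]_0^4/3 + ∫_0^4/3 u'(x) v'(x) dx.
Thus ∫_0^4/3 u'(x) v'(x) dx = ∫_0^4/3 f(x) v(x) dx + [u'(x) v(x)]_0^4/3.
Choose V so that boundary terms are either known or forced to vanish.
Mixed BC: u(0) = 0 (Dirichlet) and u'(4/3) = -2 (Neumann). Define V = {v ∈ H^1(0, 4/3) : v(0) = 0}. Then [u' v]_0^4/3 = u'(4/3)·v(4/3) − u'(0)·0 = − 2·v(4/3).
Weak formulation: find u (satisfying any essential BC) such that ∫_0^4/3 u'(x) v'(x) dx = ∫_0^4/3 f v dx − 2·v(4/3) for all v ∈ V (Dirichlet at 0 absorbed into V; Neumann datum at x = 4/3 contributes the boundary term).
Substituting f(x) = 2*x^2 - 2, the right-hand side is ∫_0^4/3 (2*x^2 - 2) v dx − 2·v(4/3).


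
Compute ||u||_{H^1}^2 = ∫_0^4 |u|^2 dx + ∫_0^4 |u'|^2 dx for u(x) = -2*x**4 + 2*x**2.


||u||_{H^1}^2 = 2120704/9

The H^1 norm (squared) on an interval (0, L) is
  ||u||_{H^1}^2 = ∫_0^L u(x)^2 dx + ∫_0^L u'(x)^2 dx.
Compute u'(x) = -8*x**3 + 4*x.
Then u(x)^2 = 4*x**8 - 8*x**6 + 4*x**4 and u'(x)^2 = 64*x**6 - 64*x**4 + 16*x**2.
Integrate each monomial from 0 to 4 using ∫_0^4 c·x^n dx = c·4^(n+1)/(n+1):
  ∫_0^4 u(x)^2 dx = ∫_0^4 (4*x^8 - 8*x^6 + 4*x^4) dx. Term by term:
    ∫_0^4 4*x^8 dx = 1048576/9;  ∫_0^4 -8*x^6 dx = -131072/7;  ∫_0^4 4*x^4 dx = 4096/5.
  Sum: 1048576/9 − 131072/7 + 4096/5 = 31059968/315.
  ∫_0^4 u'(x)^2 dx = ∫_0^4 (64*x^6 - 64*x^4 + 16*x^2) dx. Term by term:
    ∫_0^4 64*x^6 dx = 1048576/7;  ∫_0^4 -64*x^4 dx = -65536/5;  ∫_0^4 16*x^2 dx = 1024/3.
  Sum: 1048576/7 − 65536/5 + 1024/3 = 14388224/105.
Adding: ||u||_{H^1}^2 = 31059968/315 + 14388224/105 = 2120704/9.


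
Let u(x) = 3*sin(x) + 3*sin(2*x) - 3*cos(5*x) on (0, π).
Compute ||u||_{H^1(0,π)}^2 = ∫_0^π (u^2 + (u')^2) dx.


||u||_{H^1(0,π)}^2 = 624/7 + 297*π/2

u'(x) = 15*sin(5*x) + 3*cos(x) + 6*cos(2*x).
Expand u² and (u')² and integrate term by term on (0, π), using: for integers n ≥ 1, ∫_0^π sin²(nx) dx = ∫_0^π cos²(nx) dx = π/2; for n ≠ n', ∫_0^π sin(nx)sin(n'x) dx = ∫_0^π cos(nx)cos(n'x) dx = 0; and by product-to-sum, ∫_0^π sin(nx)cos(n'x) dx = ½∫_0^π [sin((n+n')x) + sin((n−n')x)] dx, which is 0 when n+n' is even and 2n/(n²−n'²) when n+n' is odd (it need not vanish on (0, π)).
  u² squared terms: (-3)²·∫cos(5x)² dx = 9·π/2 = 9*π/2;  (3)²·∫sin(x)² dx = 9·π/2 = 9*π/2;  (3)²·∫sin(2x)² dx = 9·π/2 = 9*π/2.
  u² cross terms: 2·(-3)·(3)·∫cos(5x)·sin(x) dx = -18·(0) = 0;  2·(-3)·(3)·∫cos(5x)·sin(2x) dx = -18·(-4/21) = 24/7;  2·(3)·(3)·∫sin(x)·sin(2x) dx = 18·(0) = 0.
  So ∫_0^π u² dx = 9*π/2 + 9*π/2 + 9*π/2 + 0 + 24/7 + 0 = 24/7 + 27*π/2.
  (u')² squared terms: (3)²·∫cos(x)² dx = 9·π/2 = 9*π/2;  (6)²·∫cos(2x)² dx = 36·π/2 = 18*π;  (15)²·∫sin(5x)² dx = 225·π/2 = 225*π/2.
  (u')² cross terms: 2·(3)·(6)·∫cos(x)·cos(2x) dx = 36·(0) = 0;  2·(3)·(15)·∫cos(x)·sin(5x) dx = 90·(0) = 0;  2·(6)·(15)·∫cos(2x)·sin(5x) dx = 180·(10/21) = 600/7.
  So ∫_0^π (u')² dx = 9*π/2 + 18*π + 225*π/2 + 0 + 0 + 600/7 = 600/7 + 135*π.
||u||_{H^1}^2 = (24/7 + 27*π/2) + (600/7 + 135*π) = 624/7 + 297*π/2.


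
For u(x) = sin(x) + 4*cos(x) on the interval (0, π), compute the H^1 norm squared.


||u||_{H^1(0,π)}^2 = 17*π

u'(x) = -4*sin(x) + cos(x).
Expand u² and (u')² and integrate term by term on (0, π), using: for integers n ≥ 1, ∫_0^π sin²(nx) dx = ∫_0^π cos²(nx) dx = π/2; for n ≠ n', ∫_0^π sin(nx)sin(n'x) dx = ∫_0^π cos(nx)cos(n'x) dx = 0; and by product-to-sum, ∫_0^π sin(nx)cos(n'x) dx = ½∫_0^π [sin((n+n')x) + sin((n−n')x)] dx, which is 0 when n+n' is even and 2n/(n²−n'²) when n+n' is odd (it need not vanish on (0, π)).
  u² squared terms: (4)²·∫cos(x)² dx = 16·π/2 = 8*π;  (1)²·∫sin(x)² dx = 1·π/2 = π/2.
  u² cross terms: 2·(4)·(1)·∫cos(x)·sin(x) dx = 8·(0) = 0.
  So ∫_0^π u² dx = 8*π + π/2 + 0 = 17*π/2.
  (u')² squared terms: (-4)²·∫sin(x)² dx = 16·π/2 = 8*π;  (1)²·∫cos(x)² dx = 1·π/2 = π/2.
  (u')² cross terms: 2·(-4)·(1)·∫sin(x)·cos(x) dx = -8·(0) = 0.
  So ∫_0^π (u')² dx = 8*π + π/2 + 0 = 17*π/2.
||u||_{H^1}^2 = (17*π/2) + (17*π/2) = 17*π.


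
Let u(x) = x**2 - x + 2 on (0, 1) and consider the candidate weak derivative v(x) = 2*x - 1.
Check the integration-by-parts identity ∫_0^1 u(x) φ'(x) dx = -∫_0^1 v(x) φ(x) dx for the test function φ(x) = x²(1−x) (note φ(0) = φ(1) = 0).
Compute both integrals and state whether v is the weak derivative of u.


LHS = -1/60, RHS = -1/60. Yes, v = u' weakly.

u(x) = x**2 - x + 2, classical derivative u'(x) = 2*x - 1.
φ(x) = x²(1−x), so φ'(x) = x*(2 - 3*x).
Note φ(0) = φ(1) = 0, so the boundary term u·φ vanishes.
LHS = ∫_0^1 u(x) φ'(x) dx = ∫_0^1 (-3*x^4 + 5*x^3 - 8*x^2 + 4*x) dx. Term by term:
  ∫_0^1 -3*x^4 dx = -3/5;  ∫_0^1 5*x^3 dx = 5/4;  ∫_0^1 -8*x^2 dx = -8/3;
  ∫_0^1 4*x dx = 2.
Sum: -3/5 + 5/4 − 8/3 + 2 = -1/60.
So LHS = -1/60.
∫_0^1 v(x) φ(x) dx = ∫_0^1 (-2*x^4 + 3*x^3 - x^2) dx. Term by term:
  ∫_0^1 -2*x^4 dx = -2/5;  ∫_0^1 3*x^3 dx = 3/4;  ∫_0^1 -x^2 dx = -1/3.
Sum: -2/5 + 3/4 − 1/3 = 1/60.
So RHS = -∫_0^1 v(x) φ(x) dx = -1/60.
LHS = RHS, so the identity holds for this test φ.
Moreover u is smooth here and v(x) = u'(x) = 2*x - 1 pointwise, so the identity holds for every test function. Hence v is the weak derivative of u.


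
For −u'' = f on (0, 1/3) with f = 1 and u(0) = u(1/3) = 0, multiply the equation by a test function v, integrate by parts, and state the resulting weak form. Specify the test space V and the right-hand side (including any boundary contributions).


V = H^1_0(0, 1/3) (so v(0) = v(1/3) = 0); weak form: ∫_0^1/3 u'v' dx = ∫_0^1/3 (1) v dx for all v ∈ V.

Multiply both sides by a test function v and integrate from 0 to 1/3:
  ∫_0^1/3 −u''(x) v(x) dx = ∫_0^1/3 f(x) v(x) dx.
Integrate the LHS by parts once:
  ∫_0^1/3 −u'' v dx = −[u'(x) v(x)]_0^1/3 + ∫_0^1/3 u'(x) v'(x) dx.
Thus ∫_0^1/3 u'(x) v'(x) dx = ∫_0^1/3 f(x) v(x) dx + [u'(x) v(x)]_0^1/3.
Choose V so that boundary terms are either known or forced to vanish.
u is Dirichlet: u(0) = u(1/3) = 0. Let V = H^1_0(0, 1/3); then v(0) = v(1/3) = 0, and [u' v]_0^1/3 = 0.
Weak formulation: find u (satisfying any essential BC) such that ∫_0^1/3 u'(x) v'(x) dx = ∫_0^1/3 f v dx for all v ∈ V.
Substituting f(x) = 1, the right-hand side is ∫_0^1/3 (1) v dx.


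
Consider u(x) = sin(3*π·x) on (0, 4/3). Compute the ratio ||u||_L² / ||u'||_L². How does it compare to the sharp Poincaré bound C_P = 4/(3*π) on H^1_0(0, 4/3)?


||u||_L² / ||u'||_L² = 1/(3*π) < C_P = 4/(3*π).

u(x) = sin(3*π·x), so u'(x) = 3*π*cos(3*π*x).
Writing u(x) = A·sin(kπx/L) with A = 1 and k = 4, use ∫_0^L sin²(kπx/L) dx = L/2 and ∫_0^L cos²(kπx/L) dx = L/2.
u² = 1·sin²(3*π·x) and (u')² = 9*π^2·cos²(3*π·x), and each of sin², cos² integrates to L/2 = 2/3 over (0, 4/3).
∫_0^4/3 u² dx = 2/3, so ||u||_L² = sqrt(6)/3.
∫_0^4/3 (u')² dx = 6*π^2, so ||u'||_L² = sqrt(6)*π.
Ratio ||u||_L² / ||u'||_L² = 1/(3*π).
Sharp Poincaré constant on H^1_0(0, 4/3) is C_P = L/π = 4/(3*π), achieved by sin(3*π/4·x).
This is the k = 4 harmonic; the ratio L/(kπ) is strictly less than C_P = L/π, consistent with the sharp inequality ||u||_L² ≤ C_P ||u'||_L².


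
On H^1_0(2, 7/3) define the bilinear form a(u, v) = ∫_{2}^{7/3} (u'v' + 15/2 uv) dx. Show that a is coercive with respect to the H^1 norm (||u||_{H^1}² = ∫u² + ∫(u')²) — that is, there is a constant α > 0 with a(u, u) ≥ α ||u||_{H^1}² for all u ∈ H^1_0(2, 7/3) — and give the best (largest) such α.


α = 1

Coercivity of a(·,·) on H^1_0(2, 7/3) means a(u, u) ≥ α ||u||_{H^1}² for every u ∈ H^1_0.
The interval has length L = 1/3, and Poincaré/coercivity depend only on L. Here a(u, u) = ∫(u')² + (15/2)·∫u².
Here c = 15/2 ≥ 1, so a(u,u) = ∫(u')² + c∫u² ≥ ∫(u')² + ∫u² = ||u||_{H^1}², i.e. α = 1 works. No larger α is possible: a(u,u) ≥ α||u||_{H^1}² means (1−α)∫(u')² ≥ (α−c)∫u², and for the modes u_n = sin(nπ(x−x₀)/L) (x₀ the left endpoint) one has ∫u_n²/∫(u_n')² = (L/(nπ))² → 0, so a(u_n,u_n)/||u_n||_{H^1}² → 1. Hence the optimal constant is α = 1.
Therefore α = 1.


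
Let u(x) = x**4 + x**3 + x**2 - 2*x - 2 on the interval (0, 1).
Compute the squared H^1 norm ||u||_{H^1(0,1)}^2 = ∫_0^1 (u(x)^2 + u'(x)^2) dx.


||u||_{H^1}^2 = 15971/1260

The H^1 norm (squared) on an interval (0, L) is
  ||u||_{H^1}^2 = ∫_0^L u(x)^2 dx + ∫_0^L u'(x)^2 dx.
Compute u'(x) = 4*x**3 + 3*x**2 + 2*x - 2.
Then u(x)^2 = x**8 + 2*x**7 + 3*x**6 - 2*x**5 - 7*x**4 - 8*x**3 + 8*x + 4 and u'(x)^2 = 16*x**6 + 24*x**5 + 25*x**4 - 4*x**3 - 8*x**2 - 8*x + 4.
Integrate each monomial from 0 to 1 using ∫_0^1 c·x^n dx = c·1^(n+1)/(n+1):
  ∫_0^1 u(x)^2 dx = ∫_0^1 (x^8 + 2*x^7 + 3*x^6 - 2*x^5 - 7*x^4 - 8*x^3 + 8*x + 4) dx. Term by term:
    ∫_0^1 x^8 dx = 1/9;  ∫_0^1 2*x^7 dx = 1/4;  ∫_0^1 3*x^6 dx = 3/7;
    ∫_0^1 -2*x^5 dx = -1/3;  ∫_0^1 -7*x^4 dx = -7/5;  ∫_0^1 -8*x^3 dx = -2;
    ∫_0^1 8*x dx = 4;  ∫_0^1 4 dx = 4.
  Sum: 1/9 + 1/4 + 3/7 − 1/3 − 7/5 − 2 + 4 + 4 = 6371/1260.
  ∫_0^1 u'(x)^2 dx = ∫_0^1 (16*x^6 + 24*x^5 + 25*x^4 - 4*x^3 - 8*x^2 - 8*x + 4) dx. Term by term:
    ∫_0^1 16*x^6 dx = 16/7;  ∫_0^1 24*x^5 dx = 4;  ∫_0^1 25*x^4 dx = 5;
    ∫_0^1 -4*x^3 dx = -1;  ∫_0^1 -8*x^2 dx = -8/3;  ∫_0^1 -8*x dx = -4;
    ∫_0^1 4 dx = 4.
  Sum: 16/7 + 4 + 5 − 1 − 8/3 − 4 + 4 = 160/21.
Adding: ||u||_{H^1}^2 = 6371/1260 + 160/21 = 15971/1260.


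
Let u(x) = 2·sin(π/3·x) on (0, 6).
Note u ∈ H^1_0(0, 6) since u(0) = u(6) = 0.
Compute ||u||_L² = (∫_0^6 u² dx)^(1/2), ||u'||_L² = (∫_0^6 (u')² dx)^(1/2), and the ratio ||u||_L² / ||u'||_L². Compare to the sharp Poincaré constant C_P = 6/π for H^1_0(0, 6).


||u||_L² / ||u'||_L² = 3/π < C_P = 6/π.

u(x) = 2·sin(π/3·x), so u'(x) = 2*π*cos(π*x/3)/3.
Writing u(x) = A·sin(kπx/L) with A = 2 and k = 2, use ∫_0^L sin²(kπx/L) dx = L/2 and ∫_0^L cos²(kπx/L) dx = L/2.
u² = 4·sin²(π/3·x) and (u')² = 4*π^2/9·cos²(π/3·x), and each of sin², cos² integrates to L/2 = 3 over (0, 6).
∫_0^6 u² dx = 12, so ||u||_L² = 2*sqrt(3).
∫_0^6 (u')² dx = 4*π^2/3, so ||u'||_L² = 2*sqrt(3)*π/3.
Ratio ||u||_L² / ||u'||_L² = 3/π.
Sharp Poincaré constant on H^1_0(0, 6) is C_P = L/π = 6/π, achieved by sin(π/6·x).
This is the k = 2 harmonic; the ratio L/(kπ) is strictly less than C_P = L/π, consistent with the sharp inequality ||u||_L² ≤ C_P ||u'||_L².


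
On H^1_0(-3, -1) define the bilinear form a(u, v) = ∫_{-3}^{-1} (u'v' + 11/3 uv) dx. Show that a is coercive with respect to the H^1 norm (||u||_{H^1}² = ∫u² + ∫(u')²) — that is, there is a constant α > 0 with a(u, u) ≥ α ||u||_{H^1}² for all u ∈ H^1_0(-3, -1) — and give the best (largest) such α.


α = 1

Coercivity of a(·,·) on H^1_0(-3, -1) means a(u, u) ≥ α ||u||_{H^1}² for every u ∈ H^1_0.
The interval has length L = 2, and Poincaré/coercivity depend only on L. Here a(u, u) = ∫(u')² + (11/3)·∫u².
Here c = 11/3 ≥ 1, so a(u,u) = ∫(u')² + c∫u² ≥ ∫(u')² + ∫u² = ||u||_{H^1}², i.e. α = 1 works. No larger α is possible: a(u,u) ≥ α||u||_{H^1}² means (1−α)∫(u')² ≥ (α−c)∫u², and for the modes u_n = sin(nπ(x−x₀)/L) (x₀ the left endpoint) one has ∫u_n²/∫(u_n')² = (L/(nπ))² → 0, so a(u_n,u_n)/||u_n||_{H^1}² → 1. Hence the optimal constant is α = 1.
Therefore α = 1.


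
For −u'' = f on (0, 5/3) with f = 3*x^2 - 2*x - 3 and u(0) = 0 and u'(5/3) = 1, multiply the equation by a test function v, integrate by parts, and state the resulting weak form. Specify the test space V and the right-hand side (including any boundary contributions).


V = {v ∈ H^1(0, 5/3) : v(0) = 0} (test functions vanish at x = 0 where u is specified); weak form: ∫_0^5/3 u'v' dx = ∫_0^5/3 (3*x^2 - 2*x - 3) v dx + v(5/3) for all v ∈ V.

Multiply both sides by a test function v and integrate from 0 to 5/3:
  ∫_0^5/3 −u''(x) v(x) dx = ∫_0^5/3 f(x) v(x) dx.
Integrate the LHS by parts once:
  ∫_0^5/3 −u'' v dx = −[u'(x) v(x)]_0^5/3 + ∫_0^5/3 u'(x) v'(x) dx.
Thus ∫_0^5/3 u'(x) v'(x) dx = ∫_0^5/3 f(x) v(x) dx + [u'(x) v(x)]_0^5/3.
Choose V so that boundary terms are either known or forced to vanish.
Mixed BC: u(0) = 0 (Dirichlet) and u'(5/3) = 1 (Neumann). Define V = {v ∈ H^1(0, 5/3) : v(0) = 0}. Then [u' v]_0^5/3 = u'(5/3)·v(5/3) − u'(0)·0 = v(5/3).
Weak formulation: find u (satisfying any essential BC) such that ∫_0^5/3 u'(x) v'(x) dx = ∫_0^5/3 f v dx + v(5/3) for all v ∈ V (Dirichlet at 0 absorbed into V; Neumann datum at x = 5/3 contributes the boundary term).
Substituting f(x) = 3*x^2 - 2*x - 3, the right-hand side is ∫_0^5/3 (3*x^2 - 2*x - 3) v dx + v(5/3).


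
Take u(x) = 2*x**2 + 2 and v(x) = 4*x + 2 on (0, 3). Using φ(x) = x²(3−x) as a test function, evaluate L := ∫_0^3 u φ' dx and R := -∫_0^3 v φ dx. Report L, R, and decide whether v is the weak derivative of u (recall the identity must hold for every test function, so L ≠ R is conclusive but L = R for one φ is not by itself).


LHS = -243/5, RHS = -621/10. No, v is not the weak derivative of u.

u(x) = 2*x**2 + 2, classical derivative u'(x) = 4*x.
φ(x) = x²(3−x), so φ'(x) = 3*x*(2 - x).
Note φ(0) = φ(3) = 0, so the boundary term u·φ vanishes.
LHS = ∫_0^3 u(x) φ'(x) dx = ∫_0^3 (-6*x^4 + 12*x^3 - 6*x^2 + 12*x) dx. Term by term:
  ∫_0^3 -6*x^4 dx = -1458/5;  ∫_0^3 12*x^3 dx = 243;  ∫_0^3 -6*x^2 dx = -54;
  ∫_0^3 12*x dx = 54.
Sum: -1458/5 + 243 − 54 + 54 = -243/5.
So LHS = -243/5.
∫_0^3 v(x) φ(x) dx = ∫_0^3 (-4*x^4 + 10*x^3 + 6*x^2) dx. Term by term:
  ∫_0^3 -4*x^4 dx = -972/5;  ∫_0^3 10*x^3 dx = 405/2;  ∫_0^3 6*x^2 dx = 54.
Sum: -972/5 + 405/2 + 54 = 621/10.
So RHS = -∫_0^3 v(x) φ(x) dx = -621/10.
LHS − RHS = 27/2 ≠ 0, so the identity fails.
(For a valid weak derivative the identity must hold for EVERY test function, in particular this one. The failure shows v is NOT the weak derivative of u.)
Correct weak derivative would be u'(x) = 4*x.


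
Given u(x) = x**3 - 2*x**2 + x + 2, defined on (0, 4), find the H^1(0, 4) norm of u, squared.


||u||_{H^1}^2 = 30532/21

The H^1 norm (squared) on an interval (0, L) is
  ||u||_{H^1}^2 = ∫_0^L u(x)^2 dx + ∫_0^L u'(x)^2 dx.
Compute u'(x) = 3*x**2 - 4*x + 1.
Then u(x)^2 = x**6 - 4*x**5 + 6*x**4 - 7*x**2 + 4*x + 4 and u'(x)^2 = 9*x**4 - 24*x**3 + 22*x**2 - 8*x + 1.
Integrate each monomial from 0 to 4 using ∫_0^4 c·x^n dx = c·4^(n+1)/(n+1):
  ∫_0^4 u(x)^2 dx = ∫_0^4 (x^6 - 4*x^5 + 6*x^4 - 7*x^2 + 4*x + 4) dx. Term by term:
    ∫_0^4 x^6 dx = 16384/7;  ∫_0^4 -4*x^5 dx = -8192/3;  ∫_0^4 6*x^4 dx = 6144/5;
    ∫_0^4 -7*x^2 dx = -448/3;  ∫_0^4 4*x dx = 32;  ∫_0^4 4 dx = 16.
  Sum: 16384/7 − 8192/3 + 6144/5 − 448/3 + 32 + 16 = 25808/35.
  ∫_0^4 u'(x)^2 dx = ∫_0^4 (9*x^4 - 24*x^3 + 22*x^2 - 8*x + 1) dx. Term by term:
    ∫_0^4 9*x^4 dx = 9216/5;  ∫_0^4 -24*x^3 dx = -1536;  ∫_0^4 22*x^2 dx = 1408/3;
    ∫_0^4 -8*x dx = -64;  ∫_0^4 1 dx = 4.
  Sum: 9216/5 − 1536 + 1408/3 − 64 + 4 = 10748/15.
Adding: ||u||_{H^1}^2 = 25808/35 + 10748/15 = 30532/21.


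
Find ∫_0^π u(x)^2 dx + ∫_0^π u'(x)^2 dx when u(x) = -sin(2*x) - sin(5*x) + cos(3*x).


||u||_{H^1(0,π)}^2 = 16 + 41*π/2

u'(x) = -3*sin(3*x) - 2*cos(2*x) - 5*cos(5*x).
Expand u² and (u')² and integrate term by term on (0, π), using: for integers n ≥ 1, ∫_0^π sin²(nx) dx = ∫_0^π cos²(nx) dx = π/2; for n ≠ n', ∫_0^π sin(nx)sin(n'x) dx = ∫_0^π cos(nx)cos(n'x) dx = 0; and by product-to-sum, ∫_0^π sin(nx)cos(n'x) dx = ½∫_0^π [sin((n+n')x) + sin((n−n')x)] dx, which is 0 when n+n' is even and 2n/(n²−n'²) when n+n' is odd (it need not vanish on (0, π)).
  u² squared terms: (-1)²·∫sin(2x)² dx = 1·π/2 = π/2;  (-1)²·∫sin(5x)² dx = 1·π/2 = π/2;  (1)²·∫cos(3x)² dx = 1·π/2 = π/2.
  u² cross terms: 2·(-1)·(-1)·∫sin(2x)·sin(5x) dx = 2·(0) = 0;  2·(-1)·(1)·∫sin(2x)·cos(3x) dx = -2·(-4/5) = 8/5;  2·(-1)·(1)·∫sin(5x)·cos(3x) dx = -2·(0) = 0.
  So ∫_0^π u² dx = π/2 + π/2 + π/2 + 0 + 8/5 + 0 = 8/5 + 3*π/2.
  (u')² squared terms: (-5)²·∫cos(5x)² dx = 25·π/2 = 25*π/2;  (-3)²·∫sin(3x)² dx = 9·π/2 = 9*π/2;  (-2)²·∫cos(2x)² dx = 4·π/2 = 2*π.
  (u')² cross terms: 2·(-5)·(-3)·∫cos(5x)·sin(3x) dx = 30·(0) = 0;  2·(-5)·(-2)·∫cos(5x)·cos(2x) dx = 20·(0) = 0;  2·(-3)·(-2)·∫sin(3x)·cos(2x) dx = 12·(6/5) = 72/5.
  So ∫_0^π (u')² dx = 25*π/2 + 9*π/2 + 2*π + 0 + 0 + 72/5 = 72/5 + 19*π.
||u||_{H^1}^2 = (8/5 + 3*π/2) + (72/5 + 19*π) = 16 + 41*π/2.


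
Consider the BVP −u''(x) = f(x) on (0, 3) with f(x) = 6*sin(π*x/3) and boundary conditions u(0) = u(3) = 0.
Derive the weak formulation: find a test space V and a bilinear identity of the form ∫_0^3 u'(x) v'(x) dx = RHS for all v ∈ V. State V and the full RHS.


V = H^1_0(0, 3) (so v(0) = v(3) = 0); weak form: ∫_0^3 u'v' dx = ∫_0^3 (6*sin(π*x/3)) v dx for all v ∈ V.

Multiply both sides by a test function v and integrate from 0 to 3:
  ∫_0^3 −u''(x) v(x) dx = ∫_0^3 f(x) v(x) dx.
Integrate the LHS by parts once:
  ∫_0^3 −u'' v dx = −[u'(x) v(x)]_0^3 + ∫_0^3 u'(x) v'(x) dx.
Thus ∫_0^3 u'(x) v'(x) dx = ∫_0^3 f(x) v(x) dx + [u'(x) v(x)]_0^3.
Choose V so that boundary terms are either known or forced to vanish.
u is Dirichlet: u(0) = u(3) = 0. Let V = H^1_0(0, 3); then v(0) = v(3) = 0, and [u' v]_0^3 = 0.
Weak formulation: find u (satisfying any essential BC) such that ∫_0^3 u'(x) v'(x) dx = ∫_0^3 f v dx for all v ∈ V.
Substituting f(x) = 6*sin(π*x/3), the right-hand side is ∫_0^3 (6*sin(π*x/3)) v dx.


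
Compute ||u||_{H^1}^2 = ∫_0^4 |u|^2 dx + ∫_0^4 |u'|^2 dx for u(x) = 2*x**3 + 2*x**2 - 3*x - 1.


||u||_{H^1}^2 = 2329112/105

The H^1 norm (squared) on an interval (0, L) is
  ||u||_{H^1}^2 = ∫_0^L u(x)^2 dx + ∫_0^L u'(x)^2 dx.
Compute u'(x) = 6*x**2 + 4*x - 3.
Then u(x)^2 = 4*x**6 + 8*x**5 - 8*x**4 - 16*x**3 + 5*x**2 + 6*x + 1 and u'(x)^2 = 36*x**4 + 48*x**3 - 20*x**2 - 24*x + 9.
Integrate each monomial from 0 to 4 using ∫_0^4 c·x^n dx = c·4^(n+1)/(n+1):
  ∫_0^4 u(x)^2 dx = ∫_0^4 (4*x^6 + 8*x^5 - 8*x^4 - 16*x^3 + 5*x^2 + 6*x + 1) dx. Term by term:
    ∫_0^4 4*x^6 dx = 65536/7;  ∫_0^4 8*x^5 dx = 16384/3;  ∫_0^4 -8*x^4 dx = -8192/5;
    ∫_0^4 -16*x^3 dx = -1024;  ∫_0^4 5*x^2 dx = 320/3;  ∫_0^4 6*x dx = 48;
    ∫_0^4 1 dx = 4.
  Sum: 65536/7 + 16384/3 − 8192/5 − 1024 + 320/3 + 48 + 4 = 431196/35.
  ∫_0^4 u'(x)^2 dx = ∫_0^4 (36*x^4 + 48*x^3 - 20*x^2 - 24*x + 9) dx. Term by term:
    ∫_0^4 36*x^4 dx = 36864/5;  ∫_0^4 48*x^3 dx = 3072;  ∫_0^4 -20*x^2 dx = -1280/3;
    ∫_0^4 -24*x dx = -192;  ∫_0^4 9 dx = 36.
  Sum: 36864/5 + 3072 − 1280/3 − 192 + 36 = 147932/15.
Adding: ||u||_{H^1}^2 = 431196/35 + 147932/15 = 2329112/105.


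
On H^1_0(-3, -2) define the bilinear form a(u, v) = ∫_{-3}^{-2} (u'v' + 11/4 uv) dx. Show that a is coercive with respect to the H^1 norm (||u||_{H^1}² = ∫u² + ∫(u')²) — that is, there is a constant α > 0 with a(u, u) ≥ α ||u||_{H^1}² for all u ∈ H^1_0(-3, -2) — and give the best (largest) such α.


α = 1

Coercivity of a(·,·) on H^1_0(-3, -2) means a(u, u) ≥ α ||u||_{H^1}² for every u ∈ H^1_0.
The interval has length L = 1, and Poincaré/coercivity depend only on L. Here a(u, u) = ∫(u')² + (11/4)·∫u².
Here c = 11/4 ≥ 1, so a(u,u) = ∫(u')² + c∫u² ≥ ∫(u')² + ∫u² = ||u||_{H^1}², i.e. α = 1 works. No larger α is possible: a(u,u) ≥ α||u||_{H^1}² means (1−α)∫(u')² ≥ (α−c)∫u², and for the modes u_n = sin(nπ(x−x₀)/L) (x₀ the left endpoint) one has ∫u_n²/∫(u_n')² = (L/(nπ))² → 0, so a(u_n,u_n)/||u_n||_{H^1}² → 1. Hence the optimal constant is α = 1.
Therefore α = 1.


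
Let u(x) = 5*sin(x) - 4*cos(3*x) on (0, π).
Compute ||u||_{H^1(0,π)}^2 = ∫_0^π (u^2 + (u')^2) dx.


||u||_{H^1(0,π)}^2 = 105*π

u'(x) = 12*sin(3*x) + 5*cos(x).
Expand u² and (u')² and integrate term by term on (0, π), using: for integers n ≥ 1, ∫_0^π sin²(nx) dx = ∫_0^π cos²(nx) dx = π/2; for n ≠ n', ∫_0^π sin(nx)sin(n'x) dx = ∫_0^π cos(nx)cos(n'x) dx = 0; and by product-to-sum, ∫_0^π sin(nx)cos(n'x) dx = ½∫_0^π [sin((n+n')x) + sin((n−n')x)] dx, which is 0 when n+n' is even and 2n/(n²−n'²) when n+n' is odd (it need not vanish on (0, π)).
  u² squared terms: (-4)²·∫cos(3x)² dx = 16·π/2 = 8*π;  (5)²·∫sin(x)² dx = 25·π/2 = 25*π/2.
  u² cross terms: 2·(-4)·(5)·∫cos(3x)·sin(x) dx = -40·(0) = 0.
  So ∫_0^π u² dx = 8*π + 25*π/2 + 0 = 41*π/2.
  (u')² squared terms: (5)²·∫cos(x)² dx = 25·π/2 = 25*π/2;  (12)²·∫sin(3x)² dx = 144·π/2 = 72*π.
  (u')² cross terms: 2·(5)·(12)·∫cos(x)·sin(3x) dx = 120·(0) = 0.
  So ∫_0^π (u')² dx = 25*π/2 + 72*π + 0 = 169*π/2.
||u||_{H^1}^2 = (41*π/2) + (169*π/2) = 105*π.


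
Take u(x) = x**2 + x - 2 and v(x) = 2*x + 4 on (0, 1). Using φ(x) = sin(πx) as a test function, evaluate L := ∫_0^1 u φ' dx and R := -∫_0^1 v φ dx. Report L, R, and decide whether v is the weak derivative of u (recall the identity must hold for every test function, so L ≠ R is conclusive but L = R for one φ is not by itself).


LHS = -4/π, RHS = -10/π. No, v is not the weak derivative of u.

u(x) = x**2 + x - 2, classical derivative u'(x) = 2*x + 1.
φ(x) = sin(πx), so φ'(x) = π*cos(π*x).
Note φ(0) = φ(1) = 0, so the boundary term u·φ vanishes.
LHS = ∫_0^1 u(x) φ'(x) dx = ∫_0^1 (π*x^2*cos(π*x) + π*x*cos(π*x) - 2*π*cos(π*x)) dx. Term by term:
  ∫_0^1 -2*π*cos(π*x) dx = 0;  ∫_0^1 π*x*cos(π*x) dx = -2/π;  ∫_0^1 π*x^2*cos(π*x) dx = -2/π.
Sum: 0 − 2/π − 2/π = -4/π.
So LHS = -4/π.
∫_0^1 v(x) φ(x) dx = ∫_0^1 (2*x*sin(π*x) + 4*sin(π*x)) dx. Term by term:
  ∫_0^1 4*sin(π*x) dx = 8/π;  ∫_0^1 2*x*sin(π*x) dx = 2/π.
Sum: 8/π + 2/π = 10/π.
So RHS = -∫_0^1 v(x) φ(x) dx = -10/π.
LHS − RHS = 6/π ≠ 0, so the identity fails.
(For a valid weak derivative the identity must hold for EVERY test function, in particular this one. The failure shows v is NOT the weak derivative of u.)
Correct weak derivative would be u'(x) = 2*x + 1.


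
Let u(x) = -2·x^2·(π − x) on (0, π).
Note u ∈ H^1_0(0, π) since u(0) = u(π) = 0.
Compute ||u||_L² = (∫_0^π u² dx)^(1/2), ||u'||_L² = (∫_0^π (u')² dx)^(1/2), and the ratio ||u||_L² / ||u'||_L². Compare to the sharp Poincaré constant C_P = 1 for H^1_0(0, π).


||u||_L² / ||u'||_L² = sqrt(14)*π/14 < C_P = 1.

u(x) = -2·x^2·(π − x), so u'(x) = 2*x*(3*x - 2*π).
u(x) = -2·x^2·(π − x) vanishes at x = 0 and x = π, so u ∈ H^1_0(0, π). Differentiate via the product rule and integrate the resulting polynomials term by term.
  ∫_0^π u² dx = ∫_0^π (4*x^6 - 8*π*x^5 + 4*π^2*x^4) dx. Term by term:
    ∫_0^π 4*x^6 dx = 4*π^7/7;  ∫_0^π -8*π*x^5 dx = -4*π^7/3;  ∫_0^π 4*π^2*x^4 dx = 4*π^7/5.
  Sum: 4*π^7/7 − 4*π^7/3 + 4*π^7/5 = 4*π^7/105.
  ∫_0^π (u')² dx = ∫_0^π (36*x^4 - 48*π*x^3 + 16*π^2*x^2) dx. Term by term:
    ∫_0^π 36*x^4 dx = 36*π^5/5;  ∫_0^π -48*π*x^3 dx = -12*π^5;  ∫_0^π 16*π^2*x^2 dx = 16*π^5/3.
  Sum: 36*π^5/5 − 12*π^5 + 16*π^5/3 = 8*π^5/15.
∫_0^π u² dx = 4*π^7/105, so ||u||_L² = 2*sqrt(105)*π^(7/2)/105.
∫_0^π (u')² dx = 8*π^5/15, so ||u'||_L² = 2*sqrt(30)*π^(5/2)/15.
Ratio ||u||_L² / ||u'||_L² = sqrt(14)*π/14.
Sharp Poincaré constant on H^1_0(0, π) is C_P = L/π = 1, achieved by sin(x).
A polynomial bump cannot attain the sharp Poincaré constant (only the first sine eigenfunction does), so the ratio is strictly less than C_P, consistent with ||u||_L² ≤ C_P ||u'||_L².


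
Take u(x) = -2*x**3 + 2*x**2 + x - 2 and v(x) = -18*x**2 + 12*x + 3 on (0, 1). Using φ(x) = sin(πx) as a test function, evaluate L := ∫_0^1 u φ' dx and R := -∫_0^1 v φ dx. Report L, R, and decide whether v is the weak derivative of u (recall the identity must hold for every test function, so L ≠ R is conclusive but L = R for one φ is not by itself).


LHS = -24/π^3, RHS = -72/π^3. No, v is not the weak derivative of u.

u(x) = -2*x**3 + 2*x**2 + x - 2, classical derivative u'(x) = -6*x**2 + 4*x + 1.
φ(x) = sin(πx), so φ'(x) = π*cos(π*x).
Note φ(0) = φ(1) = 0, so the boundary term u·φ vanishes.
LHS = ∫_0^1 u(x) φ'(x) dx = ∫_0^1 (-2*π*x^3*cos(π*x) + 2*π*x^2*cos(π*x) + π*x*cos(π*x) - 2*π*cos(π*x)) dx. Term by term:
  ∫_0^1 -2*π*cos(π*x) dx = 0;  ∫_0^1 π*x*cos(π*x) dx = -2/π;  ∫_0^1 -2*π*x^3*cos(π*x) dx = -24/π^3 + 6/π;
  ∫_0^1 2*π*x^2*cos(π*x) dx = -4/π.
Sum: 0 − 2/π + -24/π^3 + 6/π − 4/π = -24/π^3.
So LHS = -24/π^3.
∫_0^1 v(x) φ(x) dx = ∫_0^1 (-18*x^2*sin(π*x) + 12*x*sin(π*x) + 3*sin(π*x)) dx. Term by term:
  ∫_0^1 3*sin(π*x) dx = 6/π;  ∫_0^1 -18*x^2*sin(π*x) dx = -18/π + 72/π^3;  ∫_0^1 12*x*sin(π*x) dx = 12/π.
Sum: 6/π + -18/π + 72/π^3 + 12/π = 72/π^3.
So RHS = -∫_0^1 v(x) φ(x) dx = -72/π^3.
LHS − RHS = 48/π^3 ≠ 0, so the identity fails.
(For a valid weak derivative the identity must hold for EVERY test function, in particular this one. The failure shows v is NOT the weak derivative of u.)
Correct weak derivative would be u'(x) = -6*x**2 + 4*x + 1.


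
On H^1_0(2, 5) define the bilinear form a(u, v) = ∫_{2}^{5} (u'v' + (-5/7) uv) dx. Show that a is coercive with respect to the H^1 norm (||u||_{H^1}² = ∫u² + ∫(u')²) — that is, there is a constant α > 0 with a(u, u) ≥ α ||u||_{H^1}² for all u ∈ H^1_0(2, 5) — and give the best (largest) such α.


α = (-45/7 + π^2)/(9 + π^2)

Coercivity of a(·,·) on H^1_0(2, 5) means a(u, u) ≥ α ||u||_{H^1}² for every u ∈ H^1_0.
The interval has length L = 3, and Poincaré/coercivity depend only on L. Here a(u, u) = ∫(u')² + (-5/7)·∫u².
Here c = -5/7 < 0 with |c| < (π/L)² = π^2/9, so coercivity still holds. The condition a(u,u) ≥ α||u||_{H^1}² reads (1−α)∫(u')² ≥ (α−c)∫u². Any admissible α is ≤ 1 (rapidly oscillating u have ∫u²/∫(u')² → 0), and α = 1 would force 0 ≥ (1−c)∫u², impossible since c < 1; so 1−α > 0. By the sharp Poincaré inequality on H^1_0 of an interval of length L, ∫(u')² ≥ (π/L)²∫u² with equality for the first sine mode sin(π(x−x₀)/L) (x₀ the left endpoint), so the inequality holds for all u iff (1−α)(π/L)² ≥ α − c, i.e. α ≤ ((π/L)² + c)/((π/L)² + 1) = (1 + c(L/π)²)/(1 + (L/π)²). (Direct route, valid since c ≤ 0: Poincaré gives c∫u² ≥ c(L/π)²∫(u')², so a(u,u) ≥ (1 + c(L/π)²)∫(u')², while ||u||_{H^1}² ≤ (1 + (L/π)²)∫(u')²; dividing yields the same α.) With (π/L)² = π^2/9 and c = -5/7, the largest admissible constant is α = ((π/L)² + c)/((π/L)² + 1).
Simplifying, α = (-45/7 + π^2)/(9 + π^2).


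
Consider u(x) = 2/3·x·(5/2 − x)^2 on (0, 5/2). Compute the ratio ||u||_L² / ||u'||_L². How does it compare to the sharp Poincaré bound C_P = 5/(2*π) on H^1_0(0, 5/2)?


||u||_L² / ||u'||_L² = 5*sqrt(14)/28 < C_P = 5/(2*π).

u(x) = 2/3·x·(5/2 − x)^2, so u'(x) = (2*x - 5)*(6*x - 5)/6.
u(x) = 2/3·x·(5/2 − x)^2 vanishes at x = 0 and x = 5/2, so u ∈ H^1_0(0, 5/2). Differentiate via the product rule and integrate the resulting polynomials term by term.
  ∫_0^5/2 u² dx = ∫_0^5/2 (4*x^6/9 - 40*x^5/9 + 50*x^4/3 - 250*x^3/9 + 625*x^2/36) dx. Term by term:
    ∫_0^5/2 4*x^6/9 dx = 78125/2016;  ∫_0^5/2 -40*x^5/9 dx = -78125/432;  ∫_0^5/2 50*x^4/3 dx = 15625/48;
    ∫_0^5/2 -250*x^3/9 dx = -78125/288;  ∫_0^5/2 625*x^2/36 dx = 78125/864.
  Sum: 78125/2016 − 78125/432 + 15625/48 − 78125/288 + 78125/864 = 15625/6048.
  ∫_0^5/2 (u')² dx = ∫_0^5/2 (4*x^4 - 80*x^3/3 + 550*x^2/9 - 500*x/9 + 625/36) dx. Term by term:
    ∫_0^5/2 4*x^4 dx = 625/8;  ∫_0^5/2 -80*x^3/3 dx = -3125/12;  ∫_0^5/2 550*x^2/9 dx = 34375/108;
    ∫_0^5/2 -500*x/9 dx = -3125/18;  ∫_0^5/2 625/36 dx = 3125/72.
  Sum: 625/8 − 3125/12 + 34375/108 − 3125/18 + 3125/72 = 625/108.
∫_0^5/2 u² dx = 15625/6048, so ||u||_L² = 125*sqrt(42)/504.
∫_0^5/2 (u')² dx = 625/108, so ||u'||_L² = 25*sqrt(3)/18.
Ratio ||u||_L² / ||u'||_L² = 5*sqrt(14)/28.
Sharp Poincaré constant on H^1_0(0, 5/2) is C_P = L/π = 5/(2*π), achieved by sin(2*π/5·x).
A polynomial bump cannot attain the sharp Poincaré constant (only the first sine eigenfunction does), so the ratio is strictly less than C_P, consistent with ||u||_L² ≤ C_P ||u'||_L².


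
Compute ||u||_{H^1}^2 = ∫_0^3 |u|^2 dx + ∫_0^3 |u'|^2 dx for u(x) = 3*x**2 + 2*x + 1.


||u||_{H^1}^2 = 6177/5

The H^1 norm (squared) on an interval (0, L) is
  ||u||_{H^1}^2 = ∫_0^L u(x)^2 dx + ∫_0^L u'(x)^2 dx.
Compute u'(x) = 6*x + 2.
Then u(x)^2 = 9*x**4 + 12*x**3 + 10*x**2 + 4*x + 1 and u'(x)^2 = 36*x**2 + 24*x + 4.
Integrate each monomial from 0 to 3 using ∫_0^3 c·x^n dx = c·3^(n+1)/(n+1):
  ∫_0^3 u(x)^2 dx = ∫_0^3 (9*x^4 + 12*x^3 + 10*x^2 + 4*x + 1) dx. Term by term:
    ∫_0^3 9*x^4 dx = 2187/5;  ∫_0^3 12*x^3 dx = 243;  ∫_0^3 10*x^2 dx = 90;
    ∫_0^3 4*x dx = 18;  ∫_0^3 1 dx = 3.
  Sum: 2187/5 + 243 + 90 + 18 + 3 = 3957/5.
  ∫_0^3 u'(x)^2 dx = ∫_0^3 (36*x^2 + 24*x + 4) dx. Term by term:
    ∫_0^3 36*x^2 dx = 324;  ∫_0^3 24*x dx = 108;  ∫_0^3 4 dx = 12.
  Sum: 324 + 108 + 12 = 444.
Adding: ||u||_{H^1}^2 = 3957/5 + 444 = 6177/5.


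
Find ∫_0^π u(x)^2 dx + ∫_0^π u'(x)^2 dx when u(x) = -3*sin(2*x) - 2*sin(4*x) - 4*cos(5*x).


||u||_{H^1(0,π)}^2 = -30784/63 + 529*π/2

u'(x) = 20*sin(5*x) - 6*cos(2*x) - 8*cos(4*x).
Expand u² and (u')² and integrate term by term on (0, π), using: for integers n ≥ 1, ∫_0^π sin²(nx) dx = ∫_0^π cos²(nx) dx = π/2; for n ≠ n', ∫_0^π sin(nx)sin(n'x) dx = ∫_0^π cos(nx)cos(n'x) dx = 0; and by product-to-sum, ∫_0^π sin(nx)cos(n'x) dx = ½∫_0^π [sin((n+n')x) + sin((n−n')x)] dx, which is 0 when n+n' is even and 2n/(n²−n'²) when n+n' is odd (it need not vanish on (0, π)).
  u² squared terms: (-4)²·∫cos(5x)² dx = 16·π/2 = 8*π;  (-3)²·∫sin(2x)² dx = 9·π/2 = 9*π/2;  (-2)²·∫sin(4x)² dx = 4·π/2 = 2*π.
  u² cross terms: 2·(-4)·(-3)·∫cos(5x)·sin(2x) dx = 24·(-4/21) = -32/7;  2·(-4)·(-2)·∫cos(5x)·sin(4x) dx = 16·(-8/9) = -128/9;  2·(-3)·(-2)·∫sin(2x)·sin(4x) dx = 12·(0) = 0.
  So ∫_0^π u² dx = 8*π + 9*π/2 + 2*π − 32/7 − 128/9 + 0 = -1184/63 + 29*π/2.
  (u')² squared terms: (-8)²·∫cos(4x)² dx = 64·π/2 = 32*π;  (-6)²·∫cos(2x)² dx = 36·π/2 = 18*π;  (20)²·∫sin(5x)² dx = 400·π/2 = 200*π.
  (u')² cross terms: 2·(-8)·(-6)·∫cos(4x)·cos(2x) dx = 96·(0) = 0;  2·(-8)·(20)·∫cos(4x)·sin(5x) dx = -320·(10/9) = -3200/9;  2·(-6)·(20)·∫cos(2x)·sin(5x) dx = -240·(10/21) = -800/7.
  So ∫_0^π (u')² dx = 32*π + 18*π + 200*π + 0 − 3200/9 − 800/7 = -29600/63 + 250*π.
||u||_{H^1}^2 = (-1184/63 + 29*π/2) + (-29600/63 + 250*π) = -30784/63 + 529*π/2.


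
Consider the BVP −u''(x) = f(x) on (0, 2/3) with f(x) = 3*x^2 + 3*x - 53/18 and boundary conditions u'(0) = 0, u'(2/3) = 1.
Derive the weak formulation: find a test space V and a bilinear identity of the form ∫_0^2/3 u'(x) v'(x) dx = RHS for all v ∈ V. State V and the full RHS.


V = H^1(0, 2/3) (v unrestricted at boundary; u is determined up to an additive constant); weak form: ∫_0^2/3 u'v' dx = ∫_0^2/3 (3*x^2 + 3*x - 53/18) v dx + v(2/3) for all v ∈ V.

Multiply both sides by a test function v and integrate from 0 to 2/3:
  ∫_0^2/3 −u''(x) v(x) dx = ∫_0^2/3 f(x) v(x) dx.
Integrate the LHS by parts once:
  ∫_0^2/3 −u'' v dx = −[u'(x) v(x)]_0^2/3 + ∫_0^2/3 u'(x) v'(x) dx.
Thus ∫_0^2/3 u'(x) v'(x) dx = ∫_0^2/3 f(x) v(x) dx + [u'(x) v(x)]_0^2/3.
Choose V so that boundary terms are either known or forced to vanish.
u has inhomogeneous Neumann u'(0) = 0, u'(2/3) = 1. [u' v]_0^2/3 = (1)·v(2/3) − (0)·v(0) = v(2/3). Take V = H^1(0, 2/3); boundary term becomes part of RHS.
Weak formulation: find u (satisfying any essential BC) such that ∫_0^2/3 u'(x) v'(x) dx = ∫_0^2/3 f v dx + v(2/3) for all v ∈ V (Neumann data are natural BCs: they enter the RHS as boundary terms).
Substituting f(x) = 3*x^2 + 3*x - 53/18, the right-hand side is ∫_0^2/3 (3*x^2 + 3*x - 53/18) v dx + v(2/3).
Compatibility check (pure Neumann): taking v ≡ 1 ∈ V gives 0 = ∫_0^2/3 f dx + (1) − (0), i.e. ∫_0^2/3 f dx must equal u'(0) − u'(2/3) = -1. Indeed ∫_0^2/3 (3*x^2 + 3*x - 53/18) dx = -1, so the data are compatible. The solution is then unique only up to an additive constant (fix it e.g. by requiring ∫_0^2/3 u dx = 0).


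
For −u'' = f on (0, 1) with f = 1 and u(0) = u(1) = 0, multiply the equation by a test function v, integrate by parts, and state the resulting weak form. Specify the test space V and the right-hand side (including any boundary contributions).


V = H^1_0(0, 1) (so v(0) = v(1) = 0); weak form: ∫_0^1 u'v' dx = ∫_0^1 (1) v dx for all v ∈ V.

Multiply both sides by a test function v and integrate from 0 to 1:
  ∫_0^1 −u''(x) v(x) dx = ∫_0^1 f(x) v(x) dx.
Integrate the LHS by parts once:
  ∫_0^1 −u'' v dx = −[u'(x) v(x)]_0^1 + ∫_0^1 u'(x) v'(x) dx.
Thus ∫_0^1 u'(x) v'(x) dx = ∫_0^1 f(x) v(x) dx + [u'(x) v(x)]_0^1.
Choose V so that boundary terms are either known or forced to vanish.
u is Dirichlet: u(0) = u(1) = 0. Let V = H^1_0(0, 1); then v(0) = v(1) = 0, and [u' v]_0^1 = 0.
Weak formulation: find u (satisfying any essential BC) such that ∫_0^1 u'(x) v'(x) dx = ∫_0^1 f v dx for all v ∈ V.
Substituting f(x) = 1, the right-hand side is ∫_0^1 (1) v dx.


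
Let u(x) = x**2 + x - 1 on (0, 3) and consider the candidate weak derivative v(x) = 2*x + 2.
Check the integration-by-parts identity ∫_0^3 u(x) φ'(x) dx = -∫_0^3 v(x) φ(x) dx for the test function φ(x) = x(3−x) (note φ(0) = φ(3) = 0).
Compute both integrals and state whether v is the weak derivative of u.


LHS = -18, RHS = -45/2. No, v is not the weak derivative of u.

u(x) = x**2 + x - 1, classical derivative u'(x) = 2*x + 1.
φ(x) = x(3−x), so φ'(x) = 3 - 2*x.
Note φ(0) = φ(3) = 0, so the boundary term u·φ vanishes.
LHS = ∫_0^3 u(x) φ'(x) dx = ∫_0^3 (-2*x^3 + x^2 + 5*x - 3) dx. Term by term:
  ∫_0^3 -2*x^3 dx = -81/2;  ∫_0^3 x^2 dx = 9;  ∫_0^3 5*x dx = 45/2;
  ∫_0^3 -3 dx = -9.
Sum: -81/2 + 9 + 45/2 − 9 = -18.
So LHS = -18.
∫_0^3 v(x) φ(x) dx = ∫_0^3 (-2*x^3 + 4*x^2 + 6*x) dx. Term by term:
  ∫_0^3 -2*x^3 dx = -81/2;  ∫_0^3 4*x^2 dx = 36;  ∫_0^3 6*x dx = 27.
Sum: -81/2 + 36 + 27 = 45/2.
So RHS = -∫_0^3 v(x) φ(x) dx = -45/2.
LHS − RHS = 9/2 ≠ 0, so the identity fails.
(For a valid weak derivative the identity must hold for EVERY test function, in particular this one. The failure shows v is NOT the weak derivative of u.)
Correct weak derivative would be u'(x) = 2*x + 1.


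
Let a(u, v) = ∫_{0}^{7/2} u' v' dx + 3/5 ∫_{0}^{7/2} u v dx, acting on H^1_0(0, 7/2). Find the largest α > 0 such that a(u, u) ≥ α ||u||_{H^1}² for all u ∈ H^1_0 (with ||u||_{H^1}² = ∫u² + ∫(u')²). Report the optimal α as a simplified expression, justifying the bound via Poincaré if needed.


α = (147 + 20*π^2)/(5*(4*π^2 + 49))

Coercivity of a(·,·) on H^1_0(0, 7/2) means a(u, u) ≥ α ||u||_{H^1}² for every u ∈ H^1_0.
The interval has length L = 7/2, and Poincaré/coercivity depend only on L. Here a(u, u) = ∫(u')² + (3/5)·∫u².
Here 0 < c = 3/5 < 1. The condition a(u,u) ≥ α||u||_{H^1}² reads (1−α)∫(u')² ≥ (α−c)∫u². Any admissible α is ≤ 1 (rapidly oscillating u have ∫u²/∫(u')² → 0), and α = 1 would force 0 ≥ (1−c)∫u², impossible since c < 1; so 1−α > 0. By the sharp Poincaré inequality on H^1_0 of an interval of length L, ∫(u')² ≥ (π/L)²∫u² with equality for the first sine mode sin(π(x−x₀)/L) (x₀ the left endpoint), so the inequality holds for all u iff (1−α)(π/L)² ≥ α − c, i.e. α ≤ ((π/L)² + c)/((π/L)² + 1) = (1 + c(L/π)²)/(1 + (L/π)²). With (π/L)² = 4*π^2/49 and c = 3/5, the largest admissible constant is α = ((π/L)² + c)/((π/L)² + 1).
Simplifying, α = (147 + 20*π^2)/(5*(4*π^2 + 49)).


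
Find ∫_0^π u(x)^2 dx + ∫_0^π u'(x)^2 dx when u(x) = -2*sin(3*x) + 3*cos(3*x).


||u||_{H^1(0,π)}^2 = 65*π

u'(x) = -9*sin(3*x) - 6*cos(3*x).
Expand u² and (u')² and integrate term by term on (0, π), using: for integers n ≥ 1, ∫_0^π sin²(nx) dx = ∫_0^π cos²(nx) dx = π/2; for n ≠ n', ∫_0^π sin(nx)sin(n'x) dx = ∫_0^π cos(nx)cos(n'x) dx = 0; and by product-to-sum, ∫_0^π sin(nx)cos(n'x) dx = ½∫_0^π [sin((n+n')x) + sin((n−n')x)] dx, which is 0 when n+n' is even and 2n/(n²−n'²) when n+n' is odd (it need not vanish on (0, π)).
  u² squared terms: (-2)²·∫sin(3x)² dx = 4·π/2 = 2*π;  (3)²·∫cos(3x)² dx = 9·π/2 = 9*π/2.
  u² cross terms: 2·(-2)·(3)·∫sin(3x)·cos(3x) dx = -12·(0) = 0.
  So ∫_0^π u² dx = 2*π + 9*π/2 + 0 = 13*π/2.
  (u')² squared terms: (-9)²·∫sin(3x)² dx = 81·π/2 = 81*π/2;  (-6)²·∫cos(3x)² dx = 36·π/2 = 18*π.
  (u')² cross terms: 2·(-9)·(-6)·∫sin(3x)·cos(3x) dx = 108·(0) = 0.
  So ∫_0^π (u')² dx = 81*π/2 + 18*π + 0 = 117*π/2.
||u||_{H^1}^2 = (13*π/2) + (117*π/2) = 65*π.
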